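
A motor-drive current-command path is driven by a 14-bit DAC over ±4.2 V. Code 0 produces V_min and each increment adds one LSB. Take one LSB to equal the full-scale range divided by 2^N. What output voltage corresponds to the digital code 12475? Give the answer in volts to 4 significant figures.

2.196 V

Range = 4.2 − (-4.2) = 8.4 V. LSB = 8.4 V / 2^14.
V_out = V_min + code × LSB = -4.2 V + 12475 × 8.4 V / 16384
      = -4.2 V + 6.39587 V = 2.19587 V.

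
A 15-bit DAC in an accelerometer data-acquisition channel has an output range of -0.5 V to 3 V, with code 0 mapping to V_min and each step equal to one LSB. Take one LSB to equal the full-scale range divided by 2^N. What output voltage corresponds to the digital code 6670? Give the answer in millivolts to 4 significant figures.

Range = 3 − (-0.5) = 3.5 V. LSB = 3.5 V / 2^15.
Output = V_min + (6670/32768) × range = -0.5 + 0.203552 × 3.5 V
      = -0.5 + 0.712433 = 0.212433 V.

212.4 mV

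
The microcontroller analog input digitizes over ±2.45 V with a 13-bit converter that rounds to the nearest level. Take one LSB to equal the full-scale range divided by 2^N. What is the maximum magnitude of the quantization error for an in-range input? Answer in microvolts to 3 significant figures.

Span: 2.45 V − (-2.45 V) = 4.9 V.
Step size = 4.9/8192 V = 0.59814 mV.
A rounding quantizer has |error| ≤ LSB/2 = 299 µV.

299 µV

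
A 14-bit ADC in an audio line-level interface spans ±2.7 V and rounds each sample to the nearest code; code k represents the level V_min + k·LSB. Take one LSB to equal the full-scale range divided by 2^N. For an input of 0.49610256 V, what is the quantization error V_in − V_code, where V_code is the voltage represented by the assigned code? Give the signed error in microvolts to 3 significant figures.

Span: 2.7 V − (-2.7 V) = 5.4 V. LSB = 5.4 V / 2^14 ≈ 329.6 µV.
(0.49610256 − (-2.7)) / LSB = 3.19610256 × 16384/5.4 = 9697.2119. Nearest integer: k = 9697.
V_code = V_min + k × range/2^14 = -2.7 + 9697 × 5.4/16384 = 0.49603271484 V.
V_in − V_code = 0.49610256 − (0.49603271484) = +69.8 µV.

+69.8 µV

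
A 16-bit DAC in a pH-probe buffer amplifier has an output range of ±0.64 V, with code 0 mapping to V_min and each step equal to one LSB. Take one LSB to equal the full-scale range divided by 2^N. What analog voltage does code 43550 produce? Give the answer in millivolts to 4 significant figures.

The full-scale span is 0.64 − (-0.64) = 1.28 V. LSB = 1.28 V / 2^16.
V_out = -0.64 + 43550 × (1.28/65536) V
      = -0.64 V + 0.850586 V = 0.210586 V.

210.6 mV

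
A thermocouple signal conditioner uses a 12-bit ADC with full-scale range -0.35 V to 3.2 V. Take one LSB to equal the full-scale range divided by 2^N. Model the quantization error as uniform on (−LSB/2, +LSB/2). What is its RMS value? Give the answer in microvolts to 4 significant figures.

250.2 µV

Span: 3.2 V − (-0.35 V) = 3.55 V.
LSB = 3.55 V ÷ 2^12 = 3.55/4096 V = 0.866699 mV.
RMS of a uniform error over width LSB is LSB/√12 = 250.2 µV.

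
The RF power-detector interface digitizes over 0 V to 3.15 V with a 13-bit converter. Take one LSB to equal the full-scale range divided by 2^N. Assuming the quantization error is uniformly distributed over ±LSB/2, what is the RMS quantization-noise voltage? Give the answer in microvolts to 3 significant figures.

V_FS = 3.15 V.
Step size = 3.15/8192 V = 384.52 µV.
V_rms = LSB/√12 = 384.52 µV / √12 = 111 µV.

111 µV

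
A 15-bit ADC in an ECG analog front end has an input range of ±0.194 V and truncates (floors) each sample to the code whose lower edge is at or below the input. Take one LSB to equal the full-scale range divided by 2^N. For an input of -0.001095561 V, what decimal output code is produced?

16291

Full-scale range = 0.194 V − (-0.194 V) = 0.388 V. LSB = 0.388 V / 2^15 ≈ 11.84 µV.
(V_in − V_min) × 2^15/range = (-0.001095561 − (-0.194)) × 32768/0.388 = 16291.476.
Floor → code = 16291.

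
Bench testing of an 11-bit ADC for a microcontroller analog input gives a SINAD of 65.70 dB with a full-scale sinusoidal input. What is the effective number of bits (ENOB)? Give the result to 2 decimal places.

Inverting SNR = 6.02 N + 1.76: N_eff = (65.70 − 1.76)/6.02 = 10.6213.

10.62 bits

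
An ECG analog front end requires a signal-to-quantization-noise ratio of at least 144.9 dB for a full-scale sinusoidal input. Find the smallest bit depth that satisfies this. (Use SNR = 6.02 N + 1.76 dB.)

24 bits

Solving 6.02 N ≥ 144.9 − 1.76: N ≥ 23.777. Round up → N = 24.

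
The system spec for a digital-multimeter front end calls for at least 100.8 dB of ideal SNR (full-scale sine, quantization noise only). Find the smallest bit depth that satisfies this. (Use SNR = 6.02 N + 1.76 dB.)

17 bits

Required N = ⌈(100.8 − 1.76)/6.02⌉ = ⌈16.452⌉ = 17.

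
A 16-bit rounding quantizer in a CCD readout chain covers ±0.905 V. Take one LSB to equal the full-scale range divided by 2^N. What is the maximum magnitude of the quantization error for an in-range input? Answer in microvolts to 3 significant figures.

Range = 0.905 − (-0.905) = 1.81 V.
LSB = 1.81 V / 2^16 = 27.618 µV.
|e|_max = LSB/2 = 13.8 µV.

13.8 µV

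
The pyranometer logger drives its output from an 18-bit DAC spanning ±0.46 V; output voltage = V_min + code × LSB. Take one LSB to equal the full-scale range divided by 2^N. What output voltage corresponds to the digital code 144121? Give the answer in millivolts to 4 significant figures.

45.80 mV

The full-scale span is 0.46 − (-0.46) = 0.92 V. LSB = 0.92 V / 2^18.
V_out = V_min + code × LSB = -0.46 V + 144121 × 0.92 V / 262144
      = -0.46 V + 0.505796 V = 0.0457957 V.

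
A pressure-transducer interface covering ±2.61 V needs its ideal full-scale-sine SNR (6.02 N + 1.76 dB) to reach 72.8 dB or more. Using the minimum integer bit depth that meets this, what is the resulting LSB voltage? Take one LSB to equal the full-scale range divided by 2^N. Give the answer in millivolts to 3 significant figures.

1.27 mV

The full-scale span is 2.61 − (-2.61) = 5.22 V.
N ≥ (72.8 − 1.76)/6.02 = 11.801 → N_min = 12.
Step size = 5.22/4096 V = 1.27 mV.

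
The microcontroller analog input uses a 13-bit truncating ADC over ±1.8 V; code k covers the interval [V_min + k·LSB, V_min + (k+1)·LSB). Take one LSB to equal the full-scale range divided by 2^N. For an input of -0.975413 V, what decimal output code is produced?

1876

Range = 1.8 − (-1.8) = 3.6 V. LSB = 3.6 V / 2^13 ≈ 439.5 µV.
V_in − V_min = -0.975413 − (-1.8) = 0.824587 V.
Divide by LSB: 0.824587 × 8192/3.6 = 1876.3935.
Truncating gives code 1876.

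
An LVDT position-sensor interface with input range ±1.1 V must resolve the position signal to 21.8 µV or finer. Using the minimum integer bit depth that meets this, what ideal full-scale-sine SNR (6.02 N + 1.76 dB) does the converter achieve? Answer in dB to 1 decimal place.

Full-scale range = 1.1 V − (-1.1 V) = 2.2 V.
Levels needed ≥ 2.2/21.8 µV = 100900. 2^17 = 131072 suffices, so N_min = 17.
6.02(17) + 1.76 = 104.10 dB.

104.1 dB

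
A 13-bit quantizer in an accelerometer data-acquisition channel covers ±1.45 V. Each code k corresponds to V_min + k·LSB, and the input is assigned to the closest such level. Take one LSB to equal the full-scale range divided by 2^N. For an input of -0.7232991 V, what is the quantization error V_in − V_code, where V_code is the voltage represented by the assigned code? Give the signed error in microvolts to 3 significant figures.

Full-scale range = 1.45 V − (-1.45 V) = 2.9 V. LSB = 2.9 V / 2^13 ≈ 354.0 µV.
(-0.7232991 − (-1.45)) / LSB = 0.7267009 × 8192/2.9 = 2052.8047. Nearest integer: k = 2053.
V_code = -1.45 + (2053/8192) × 2.9 = -0.7232299805 V.
Error = V_in − V_code = -0.7232991 − (-0.7232299805) = −69.1 µV.

−69.1 µV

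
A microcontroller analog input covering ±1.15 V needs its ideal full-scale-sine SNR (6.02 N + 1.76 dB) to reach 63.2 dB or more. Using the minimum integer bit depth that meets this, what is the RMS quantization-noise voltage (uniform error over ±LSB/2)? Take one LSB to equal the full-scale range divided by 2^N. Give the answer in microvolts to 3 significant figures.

Full-scale range = 1.15 V − (-1.15 V) = 2.3 V.
N ≥ (63.2 − 1.76)/6.02 = 10.206 → N_min = 11.
One LSB is 2.3 V / 2048 = 1.1230 mV.
RMS noise = LSB/√12 = 324 µV.

324 µV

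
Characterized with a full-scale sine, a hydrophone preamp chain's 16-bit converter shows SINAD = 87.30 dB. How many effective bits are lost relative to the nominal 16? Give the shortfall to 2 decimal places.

1.79 bits

N_eff = (87.30 − 1.76)/6.02 = 14.2093 bits.
Shortfall = 16 − 14.2093 = 1.7907 bits.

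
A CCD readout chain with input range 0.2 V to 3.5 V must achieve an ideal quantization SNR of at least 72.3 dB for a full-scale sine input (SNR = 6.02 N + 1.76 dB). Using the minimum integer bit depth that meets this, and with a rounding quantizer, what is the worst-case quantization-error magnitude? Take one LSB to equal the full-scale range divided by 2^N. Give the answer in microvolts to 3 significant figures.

403 µV

The full-scale span is 3.5 − (0.2) = 3.3 V.
Solving 6.02 N ≥ 72.3 − 1.76: N ≥ 11.718. Round up → N = 12.
LSB = 3.3 V / 2^12 = 0.80566 mV.
Half an LSB is 403 µV.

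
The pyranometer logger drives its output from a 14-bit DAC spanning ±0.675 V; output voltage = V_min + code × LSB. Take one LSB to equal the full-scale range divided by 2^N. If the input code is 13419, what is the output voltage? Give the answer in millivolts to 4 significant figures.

430.7 mV

The full-scale span is 0.675 − (-0.675) = 1.35 V. LSB = 1.35 V / 2^14.
Output = V_min + (13419/16384) × range = -0.675 + 0.819031 × 1.35 V
      = -0.675 + 1.10569 = 0.430692 V.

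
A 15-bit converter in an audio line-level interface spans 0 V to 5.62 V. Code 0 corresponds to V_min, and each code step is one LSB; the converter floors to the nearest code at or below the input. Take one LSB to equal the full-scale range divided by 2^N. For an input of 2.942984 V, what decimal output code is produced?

Full-scale range = 5.62 V. LSB = 5.62 V / 2^15 ≈ 171.5 µV.
V_in − V_min = 2.942984 − (0) = 2.942984 V.
Divide by LSB: 2.942984 × 32768/5.62 = 17159.3772.
Truncating gives code 17159.

17159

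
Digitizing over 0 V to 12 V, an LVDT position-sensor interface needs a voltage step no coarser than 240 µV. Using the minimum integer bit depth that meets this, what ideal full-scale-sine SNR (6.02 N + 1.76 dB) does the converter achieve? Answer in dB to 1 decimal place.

98.1 dB

V_FS = 12 V.
12 V / 240 µV = 50000. Since 2^15 = 32768 and 2^16 = 65536, N = 16.
6.02(16) + 1.76 = 98.08 dB.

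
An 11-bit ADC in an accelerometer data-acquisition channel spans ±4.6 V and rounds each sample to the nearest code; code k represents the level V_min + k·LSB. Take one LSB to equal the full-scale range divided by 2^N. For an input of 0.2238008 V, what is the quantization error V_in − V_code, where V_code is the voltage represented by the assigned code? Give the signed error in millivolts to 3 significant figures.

Range = 4.6 − (-4.6) = 9.2 V. LSB = 9.2 V / 2^11 ≈ 4.492 mV.
(V_in − V_min)/LSB = (0.2238008 − (-4.6)) × 2048/9.2 = 1073.8200 → nearest code k = 1074.
Reconstructed level: -4.6 + 1074 × 9.2/2048 V = 0.2246093750 V.
e = 0.2238008 − (0.2246093750) = −0.809 mV.

−0.809 mV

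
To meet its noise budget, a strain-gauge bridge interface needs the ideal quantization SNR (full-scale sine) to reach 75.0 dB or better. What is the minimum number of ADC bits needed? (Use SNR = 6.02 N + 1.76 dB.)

13 bits

N ≥ (75.0 − 1.76)/6.02 = 12.166 → N_min = 13.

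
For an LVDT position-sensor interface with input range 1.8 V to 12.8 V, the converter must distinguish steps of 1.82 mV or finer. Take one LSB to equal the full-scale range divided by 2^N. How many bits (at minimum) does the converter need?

13 bits

Range = 12.8 − (1.8) = 11 V.
Levels needed ≥ 11/1.82 mV = 6044. 2^13 = 8192 suffices, so N_min = 13.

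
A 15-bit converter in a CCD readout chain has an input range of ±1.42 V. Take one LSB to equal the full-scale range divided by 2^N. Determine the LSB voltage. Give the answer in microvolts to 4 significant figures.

86.67 µV

Span: 1.42 V − (-1.42 V) = 2.84 V.
Number of codes = 2^15 = 32768.
Step size = 2.84/32768 V = 86.67 µV.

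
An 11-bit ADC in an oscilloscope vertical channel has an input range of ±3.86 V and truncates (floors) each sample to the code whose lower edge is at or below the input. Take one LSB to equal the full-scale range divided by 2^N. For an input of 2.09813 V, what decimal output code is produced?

1580

Full-scale range = 3.86 V − (-3.86 V) = 7.72 V. LSB = 7.72 V / 2^11 ≈ 3.770 mV.
(V_in − V_min) × 2^11/range = (2.09813 − (-3.86)) × 2048/7.72 = 1580.602.
Floor → code = 1580.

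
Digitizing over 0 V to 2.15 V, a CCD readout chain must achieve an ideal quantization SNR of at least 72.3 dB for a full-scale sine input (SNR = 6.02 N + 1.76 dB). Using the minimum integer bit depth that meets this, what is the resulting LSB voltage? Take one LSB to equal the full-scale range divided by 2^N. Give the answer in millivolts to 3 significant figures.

Range is 2.15 V.
Required N = ⌈(72.3 − 1.76)/6.02⌉ = ⌈11.718⌉ = 12.
LSB = 2.15 V ÷ 2^12 = 2.15/4096 V = 0.525 mV.

0.525 mV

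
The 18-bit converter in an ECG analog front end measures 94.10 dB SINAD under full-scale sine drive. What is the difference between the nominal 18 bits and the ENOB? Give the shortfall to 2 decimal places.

2.66 bits

ENOB = (SINAD − 1.76)/6.02 = (94.10 − 1.76)/6.02 = 15.3389 bits.
Lost resolution: 18 − 15.3389 = 2.6611 bits.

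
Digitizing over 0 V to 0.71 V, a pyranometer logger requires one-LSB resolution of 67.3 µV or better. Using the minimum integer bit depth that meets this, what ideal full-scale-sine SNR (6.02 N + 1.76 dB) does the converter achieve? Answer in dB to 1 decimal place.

86.0 dB

V_FS = 0.71 V.
Required number of levels: 0.71/67.3 µV = 10550; smallest N with 2^N ≥ that is 14.
6.02(14) + 1.76 = 86.04 dB.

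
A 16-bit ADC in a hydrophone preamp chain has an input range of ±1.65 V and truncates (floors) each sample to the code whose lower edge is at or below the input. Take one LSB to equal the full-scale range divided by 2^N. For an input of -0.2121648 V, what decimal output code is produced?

The full-scale span is 1.65 − (-1.65) = 3.3 V. LSB = 3.3 V / 2^16 ≈ 50.35 µV.
(V_in − V_min) × 2^16/range = (-0.2121648 − (-1.65)) × 65536/3.3 = 28554.536.
Floor → code = 28554.

28554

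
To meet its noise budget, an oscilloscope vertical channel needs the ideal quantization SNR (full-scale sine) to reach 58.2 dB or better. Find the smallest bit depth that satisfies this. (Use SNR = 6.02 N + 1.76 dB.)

Solving 6.02 N ≥ 58.2 − 1.76: N ≥ 9.375. Round up → N = 10.

10 bits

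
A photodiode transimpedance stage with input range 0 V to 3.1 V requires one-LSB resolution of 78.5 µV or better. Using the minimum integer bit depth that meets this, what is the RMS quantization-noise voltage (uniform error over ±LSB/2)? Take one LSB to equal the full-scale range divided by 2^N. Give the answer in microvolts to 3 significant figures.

Range is 3.1 V.
Levels needed ≥ 3.1/78.5 µV = 39490. 2^16 = 65536 suffices, so N_min = 16.
LSB = 3.1 V ÷ 2^16 = 3.1/65536 V = 47.302 µV.
σ_q = LSB/√12 = 47.302 µV/3.4641 = 13.7 µV.

13.7 µV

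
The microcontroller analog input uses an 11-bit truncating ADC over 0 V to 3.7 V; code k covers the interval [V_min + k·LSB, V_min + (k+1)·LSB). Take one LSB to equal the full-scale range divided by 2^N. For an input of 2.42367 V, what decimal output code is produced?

1341

Span = 3.7 V. LSB = 3.7 V / 2^11 ≈ 1.807 mV.
V_in − V_min = 2.42367 − (0) = 2.42367 V.
Divide by LSB: 2.42367 × 2048/3.7 = 1341.5341.
Truncating gives code 1341.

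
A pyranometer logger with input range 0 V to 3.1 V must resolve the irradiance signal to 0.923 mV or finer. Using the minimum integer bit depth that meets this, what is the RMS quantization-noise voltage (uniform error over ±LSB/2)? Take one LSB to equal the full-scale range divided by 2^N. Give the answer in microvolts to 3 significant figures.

Range is 3.1 V.
Levels needed ≥ 3.1/0.923 mV = 3359. 2^12 = 4096 suffices, so N_min = 12.
LSB = 3.1 V / 2^12 = 0.75684 mV.
RMS noise = LSB/√12 = 218 µV.

218 µV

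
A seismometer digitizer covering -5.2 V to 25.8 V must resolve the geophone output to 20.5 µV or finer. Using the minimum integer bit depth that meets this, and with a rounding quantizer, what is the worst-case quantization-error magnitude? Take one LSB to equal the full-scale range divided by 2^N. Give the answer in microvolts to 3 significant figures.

7.39 µV

The full-scale span is 25.8 − (-5.2) = 31 V.
Levels needed ≥ 31/20.5 µV = 1.512e6. 2^21 = 2097152 suffices, so N_min = 21.
One LSB is 31 V / 2097152 = 14.782 µV.
Half an LSB is 7.39 µV.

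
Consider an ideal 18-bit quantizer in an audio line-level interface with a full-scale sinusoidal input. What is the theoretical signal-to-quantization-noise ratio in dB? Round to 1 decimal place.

110.1 dB

SNR = 6.02·18 + 1.76 = 110.12 dB.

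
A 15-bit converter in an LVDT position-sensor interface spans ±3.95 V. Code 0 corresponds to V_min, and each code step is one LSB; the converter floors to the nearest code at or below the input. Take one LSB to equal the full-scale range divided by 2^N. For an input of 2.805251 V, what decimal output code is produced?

Range = 3.95 − (-3.95) = 7.9 V. LSB = 7.9 V / 2^15 ≈ 241.1 µV.
(V_in − V_min) × 2^15/range = (2.805251 − (-3.95)) × 32768/7.9 = 28019.755.
Floor → code = 28019.

28019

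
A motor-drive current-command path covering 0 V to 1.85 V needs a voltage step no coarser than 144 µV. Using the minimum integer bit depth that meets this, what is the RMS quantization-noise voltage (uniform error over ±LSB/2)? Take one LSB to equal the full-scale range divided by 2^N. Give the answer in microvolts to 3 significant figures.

Span = 1.85 V.
1.85 V / 144 µV = 12850. Since 2^13 = 8192 and 2^14 = 16384, N = 14.
LSB = 1.85 V ÷ 2^14 = 1.85/16384 V = 112.92 µV.
σ_q = LSB/√12 = 112.92 µV/3.4641 = 32.6 µV.

32.6 µV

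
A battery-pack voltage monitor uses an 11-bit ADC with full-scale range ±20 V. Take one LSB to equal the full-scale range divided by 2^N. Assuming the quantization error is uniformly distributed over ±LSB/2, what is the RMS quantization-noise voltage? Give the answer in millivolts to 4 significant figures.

5.638 mV

Span: 20 V − (-20 V) = 40 V.
One LSB is 40 V / 2048 = 19.5313 mV.
V_rms = LSB/√12 = 19.5313 mV / √12 = 5.638 mV.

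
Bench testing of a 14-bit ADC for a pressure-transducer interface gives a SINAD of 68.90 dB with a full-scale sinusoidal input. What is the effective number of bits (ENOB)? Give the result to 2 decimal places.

ENOB = (SINAD − 1.76) / 6.02 = (68.90 − 1.76) / 6.02 = 67.14 / 6.02 = 11.1528.

11.15 bits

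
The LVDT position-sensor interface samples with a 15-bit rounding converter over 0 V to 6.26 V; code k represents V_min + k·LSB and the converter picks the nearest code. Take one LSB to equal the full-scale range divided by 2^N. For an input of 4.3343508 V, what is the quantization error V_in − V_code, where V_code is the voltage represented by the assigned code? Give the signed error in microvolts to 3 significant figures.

+34.4 µV

Full-scale range = 6.26 V. LSB = 6.26 V / 2^15 ≈ 191.0 µV.
(4.3343508 − (0)) / LSB = 4.3343508 × 32768/6.26 = 22688.1800. Nearest integer: k = 22688.
Reconstructed level: 0 + 22688 × 6.26/32768 V = 4.3343164063 V.
Error = V_in − V_code = 4.3343508 − (4.3343164063) = +34.4 µV.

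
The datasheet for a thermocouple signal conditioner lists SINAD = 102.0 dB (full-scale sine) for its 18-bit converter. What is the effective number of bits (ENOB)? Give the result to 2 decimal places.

16.65 bits

ENOB = (SINAD − 1.76) / 6.02 = (102.0 − 1.76) / 6.02 = 100.24 / 6.02 = 16.6512.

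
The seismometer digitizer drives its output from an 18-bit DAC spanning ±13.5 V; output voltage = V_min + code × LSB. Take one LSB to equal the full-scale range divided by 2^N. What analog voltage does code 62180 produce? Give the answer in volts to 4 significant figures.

-7.096 V

Span: 13.5 V − (-13.5 V) = 27 V. LSB = 27 V / 2^18.
Output = V_min + (62180/262144) × range = -13.5 + 0.237198 × 27 V
      = -13.5 + 6.40434 = -7.09566 V.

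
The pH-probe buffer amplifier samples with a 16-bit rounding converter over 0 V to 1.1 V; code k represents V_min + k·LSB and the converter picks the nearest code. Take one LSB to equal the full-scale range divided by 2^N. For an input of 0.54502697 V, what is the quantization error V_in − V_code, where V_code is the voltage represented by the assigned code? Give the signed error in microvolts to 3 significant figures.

Range is 1.1 V. LSB = 1.1 V / 2^16 ≈ 16.78 µV.
Position in LSBs: (0.54502697 − (0)) × 65536/1.1 = 32471.7159; rounding gives k = 32472.
V_code = V_min + k × range/2^16 = 0 + 32472 × 1.1/65536 = 0.54503173828 V.
e = 0.54502697 − (0.54503173828) = −4.77 µV.

−4.77 µV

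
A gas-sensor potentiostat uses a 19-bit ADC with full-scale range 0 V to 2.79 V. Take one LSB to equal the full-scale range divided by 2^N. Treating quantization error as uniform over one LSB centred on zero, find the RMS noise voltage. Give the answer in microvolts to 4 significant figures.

Range is 2.79 V.
LSB = 2.79 V / 2^19 = 5.32150 µV.
V_rms = LSB/√12 = 5.32150 µV / √12 = 1.536 µV.

1.536 µV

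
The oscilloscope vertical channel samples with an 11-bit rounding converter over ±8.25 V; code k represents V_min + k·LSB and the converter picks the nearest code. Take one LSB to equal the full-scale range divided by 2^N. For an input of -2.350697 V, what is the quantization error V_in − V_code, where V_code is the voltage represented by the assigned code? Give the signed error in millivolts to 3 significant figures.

+1.84 mV

Span: 8.25 V − (-8.25 V) = 16.5 V. LSB = 16.5 V / 2^11 ≈ 8.057 mV.
(-2.350697 − (-8.25)) / LSB = 5.899303 × 2048/16.5 = 732.2286. Nearest integer: k = 732.
Reconstructed level: -8.25 + 732 × 16.5/2048 V = -2.352539063 V.
e = -2.350697 − (-2.352539063) = +1.84 mV.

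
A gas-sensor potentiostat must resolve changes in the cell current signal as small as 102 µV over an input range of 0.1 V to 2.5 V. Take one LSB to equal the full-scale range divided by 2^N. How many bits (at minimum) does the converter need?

Range = 2.5 − (0.1) = 2.4 V.
Required number of levels: 2.4/102 µV = 23529; smallest N with 2^N ≥ that is 15.

15 bits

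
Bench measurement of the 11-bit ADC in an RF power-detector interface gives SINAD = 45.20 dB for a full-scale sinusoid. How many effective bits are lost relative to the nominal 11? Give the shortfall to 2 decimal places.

3.78 bits

N_eff = (45.20 − 1.76)/6.02 = 7.2159 bits.
Lost resolution: 11 − 7.2159 = 3.7841 bits.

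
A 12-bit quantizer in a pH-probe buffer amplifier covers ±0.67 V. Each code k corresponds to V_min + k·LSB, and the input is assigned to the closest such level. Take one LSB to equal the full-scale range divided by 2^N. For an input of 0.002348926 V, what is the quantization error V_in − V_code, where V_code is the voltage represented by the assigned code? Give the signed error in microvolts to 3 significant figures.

Span: 0.67 V − (-0.67 V) = 1.34 V. LSB = 1.34 V / 2^12 ≈ 327.1 µV.
(0.002348926 − (-0.67)) / LSB = 0.672348926 × 4096/1.34 = 2055.1800. Nearest integer: k = 2055.
V_code = -0.67 + (2055/4096) × 1.34 = 0.002290039063 V.
Error = V_in − V_code = 0.002348926 − (0.002290039063) = +58.9 µV.

+58.9 µV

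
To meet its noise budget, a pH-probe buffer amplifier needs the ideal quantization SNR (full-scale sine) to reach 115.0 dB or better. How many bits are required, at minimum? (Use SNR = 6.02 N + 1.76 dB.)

19 bits

N ≥ (115.0 − 1.76)/6.02 = 18.811 → N_min = 19.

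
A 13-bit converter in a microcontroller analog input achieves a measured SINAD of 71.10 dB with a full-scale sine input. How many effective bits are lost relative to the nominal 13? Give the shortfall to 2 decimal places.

1.48 bits

ENOB = (SINAD − 1.76)/6.02 = (71.10 − 1.76)/6.02 = 11.5183 bits.
Shortfall = 13 − 11.5183 = 1.4817 bits.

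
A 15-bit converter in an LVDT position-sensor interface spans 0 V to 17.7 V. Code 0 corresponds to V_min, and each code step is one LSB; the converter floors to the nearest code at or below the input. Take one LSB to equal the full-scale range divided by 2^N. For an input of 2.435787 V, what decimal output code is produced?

Full-scale range = 17.7 V. LSB = 17.7 V / 2^15 ≈ 0.5402 mV.
(V_in − V_min) × 2^15/range = (2.435787 − (0)) × 32768/17.7 = 4509.371.
Floor → code = 4509.

4509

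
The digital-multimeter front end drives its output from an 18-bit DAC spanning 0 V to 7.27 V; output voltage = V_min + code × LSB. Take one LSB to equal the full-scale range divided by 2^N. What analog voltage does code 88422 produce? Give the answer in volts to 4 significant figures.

2.452 V

Full-scale range = 7.27 V. LSB = 7.27 V / 2^18.
Output = V_min + (88422/262144) × range = 0 + 0.337303 × 7.27 V
      = 0 + 2.45219 = 2.45219 V.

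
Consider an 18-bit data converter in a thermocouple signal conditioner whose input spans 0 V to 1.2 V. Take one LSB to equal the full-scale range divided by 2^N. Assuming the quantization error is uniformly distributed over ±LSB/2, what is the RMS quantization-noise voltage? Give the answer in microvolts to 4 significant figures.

1.321 µV

Full-scale range = 1.2 V.
LSB = 1.2 V / 2^18 = 4.57764 µV.
For a uniform distribution on [−LSB/2, +LSB/2], V_rms = LSB/√12 = 4.57764 µV/3.4641 = 1.321 µV.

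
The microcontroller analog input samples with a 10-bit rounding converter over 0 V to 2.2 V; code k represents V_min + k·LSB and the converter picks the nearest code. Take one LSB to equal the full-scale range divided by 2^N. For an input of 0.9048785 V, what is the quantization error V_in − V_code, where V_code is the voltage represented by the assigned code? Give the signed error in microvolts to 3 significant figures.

Range is 2.2 V. LSB = 2.2 V / 2^10 ≈ 2.148 mV.
(0.9048785 − (0)) / LSB = 0.9048785 × 1024/2.2 = 421.1798. Nearest integer: k = 421.
V_code = 0 + (421/1024) × 2.2 = 0.9044921875 V.
V_in − V_code = 0.9048785 − (0.9044921875) = +386 µV.

+386 µV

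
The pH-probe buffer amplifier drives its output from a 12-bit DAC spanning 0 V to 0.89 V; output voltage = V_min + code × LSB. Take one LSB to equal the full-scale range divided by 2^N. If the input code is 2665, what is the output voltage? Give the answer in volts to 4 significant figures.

0.5791 V

Span = 0.89 V. LSB = 0.89 V / 2^12.
V_out = 0 + 2665 × (0.89/4096) V
      = 0 + 0.579065 = 0.579065 V.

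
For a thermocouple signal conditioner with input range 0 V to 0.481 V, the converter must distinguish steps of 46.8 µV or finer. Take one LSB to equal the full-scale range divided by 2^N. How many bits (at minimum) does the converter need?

Range is 0.481 V.
Levels needed ≥ 0.481/46.8 µV = 10280. 2^14 = 16384 suffices, so N_min = 14.

14 bits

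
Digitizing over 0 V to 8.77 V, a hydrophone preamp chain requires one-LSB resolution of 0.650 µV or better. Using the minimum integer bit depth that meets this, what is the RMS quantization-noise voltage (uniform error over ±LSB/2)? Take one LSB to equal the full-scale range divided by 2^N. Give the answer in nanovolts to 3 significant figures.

151 nV

V_FS = 8.77 V.
Need 2^N ≥ 8.77 V / 0.650 µV = 1.349e7 → N_min = 24.
Step size = 8.77/16777216 V = 0.52273 µV.
V_rms = LSB/√12 = 151 nV.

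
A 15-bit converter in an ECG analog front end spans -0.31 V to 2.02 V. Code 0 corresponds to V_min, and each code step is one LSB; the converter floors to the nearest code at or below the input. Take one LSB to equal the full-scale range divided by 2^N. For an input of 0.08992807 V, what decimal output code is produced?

Range = 2.02 − (-0.31) = 2.33 V. LSB = 2.33 V / 2^15 ≈ 71.11 µV.
code = ⌊(V_in − V_min)/LSB⌋ = ⌊(V_in − V_min) × 2^15 / range⌋
     = ⌊(0.08992807 − (-0.31)) × 32768 / 2.33⌋ = ⌊0.39992807 × 32768/2.33⌋
     = ⌊5624.396⌋ = 5624.

5624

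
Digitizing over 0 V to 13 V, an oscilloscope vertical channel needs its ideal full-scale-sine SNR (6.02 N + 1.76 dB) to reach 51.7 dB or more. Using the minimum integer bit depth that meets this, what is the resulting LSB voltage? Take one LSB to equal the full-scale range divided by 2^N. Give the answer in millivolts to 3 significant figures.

25.4 mV

Span = 13 V.
6.02 N + 1.76 ≥ 51.7 gives N ≥ 8.296, so the minimum integer is 9.
LSB = 13 V / 2^9 = 25.4 mV.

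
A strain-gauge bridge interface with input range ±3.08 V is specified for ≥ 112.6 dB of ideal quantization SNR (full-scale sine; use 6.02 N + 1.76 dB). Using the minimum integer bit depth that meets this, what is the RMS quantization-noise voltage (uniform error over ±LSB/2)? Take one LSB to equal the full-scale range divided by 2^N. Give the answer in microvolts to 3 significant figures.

3.39 µV

Span: 3.08 V − (-3.08 V) = 6.16 V.
N ≥ (112.6 − 1.76)/6.02 = 18.412 → N_min = 19.
LSB = 6.16 V / 2^19 = 11.749 µV.
V_rms = LSB/√12 = 3.39 µV.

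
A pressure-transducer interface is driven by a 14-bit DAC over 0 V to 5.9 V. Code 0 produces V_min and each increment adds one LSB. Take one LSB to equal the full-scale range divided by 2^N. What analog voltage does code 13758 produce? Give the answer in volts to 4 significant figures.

4.954 V

V_FS = 5.9 V. LSB = 5.9 V / 2^14.
V_out = 0 + 13758 × (5.9/16384) V
      = 0 V + 4.95436 V = 4.95436 V.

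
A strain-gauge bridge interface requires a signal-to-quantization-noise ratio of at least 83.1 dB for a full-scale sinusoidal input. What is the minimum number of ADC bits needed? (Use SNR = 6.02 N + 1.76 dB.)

Required N = ⌈(83.1 − 1.76)/6.02⌉ = ⌈13.512⌉ = 14.

14 bits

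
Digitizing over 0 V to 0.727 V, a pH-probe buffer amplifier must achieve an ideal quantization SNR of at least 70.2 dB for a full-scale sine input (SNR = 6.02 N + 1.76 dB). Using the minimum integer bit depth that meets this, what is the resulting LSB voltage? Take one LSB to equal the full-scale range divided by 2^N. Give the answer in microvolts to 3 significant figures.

V_FS = 0.727 V.
Solving 6.02 N ≥ 70.2 − 1.76: N ≥ 11.369. Round up → N = 12.
Step size = 0.727/4096 V = 177 µV.

177 µV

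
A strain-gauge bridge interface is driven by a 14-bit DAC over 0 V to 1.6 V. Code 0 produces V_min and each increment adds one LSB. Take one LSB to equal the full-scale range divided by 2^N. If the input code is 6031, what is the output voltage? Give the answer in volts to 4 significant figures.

0.5890 V

Range is 1.6 V. LSB = 1.6 V / 2^14.
Output = V_min + (6031/16384) × range = 0 + 0.368103 × 1.6 V
      = 0 V + 0.588965 V = 0.588965 V.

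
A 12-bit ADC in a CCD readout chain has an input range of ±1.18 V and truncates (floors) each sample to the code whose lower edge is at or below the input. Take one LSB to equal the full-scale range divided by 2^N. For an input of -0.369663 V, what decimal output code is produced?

Range = 1.18 − (-1.18) = 2.36 V. LSB = 2.36 V / 2^12 ≈ 0.5762 mV.
V_in − V_min = -0.369663 − (-1.18) = 0.810337 V.
Divide by LSB: 0.810337 × 4096/2.36 = 1406.4154.
Truncating gives code 1406.

1406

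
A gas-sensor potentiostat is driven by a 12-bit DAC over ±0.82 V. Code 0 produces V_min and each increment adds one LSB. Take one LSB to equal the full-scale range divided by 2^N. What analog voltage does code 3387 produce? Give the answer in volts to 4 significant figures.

The full-scale span is 0.82 − (-0.82) = 1.64 V. LSB = 1.64 V / 2^12.
Output = V_min + (3387/4096) × range = -0.82 + 0.826904 × 1.64 V
      = -0.82 V + 1.35612 V = 0.536123 V.

0.5361 V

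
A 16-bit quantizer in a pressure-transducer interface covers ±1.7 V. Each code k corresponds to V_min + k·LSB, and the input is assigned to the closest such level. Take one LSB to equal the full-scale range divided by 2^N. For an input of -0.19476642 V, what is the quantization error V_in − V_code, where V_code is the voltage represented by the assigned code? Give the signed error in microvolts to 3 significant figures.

Full-scale range = 1.7 V − (-1.7 V) = 3.4 V. LSB = 3.4 V / 2^16 ≈ 51.88 µV.
Position in LSBs: (-0.19476642 − (-1.7)) × 65536/3.4 = 29013.8200; rounding gives k = 29014.
V_code = V_min + k × range/2^16 = -1.7 + 29014 × 3.4/65536 = -0.19475708008 V.
e = -0.19476642 − (-0.19475708008) = −9.34 µV.

−9.34 µV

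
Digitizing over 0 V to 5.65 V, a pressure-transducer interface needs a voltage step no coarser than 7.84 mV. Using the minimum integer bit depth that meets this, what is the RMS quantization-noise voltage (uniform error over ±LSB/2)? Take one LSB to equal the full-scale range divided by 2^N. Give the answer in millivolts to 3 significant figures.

1.59 mV

Range is 5.65 V.
Levels needed ≥ 5.65/7.84 mV = 720.7. 2^10 = 1024 suffices, so N_min = 10.
LSB = 5.65 V ÷ 2^10 = 5.65/1024 V = 5.5176 mV.
RMS noise = LSB/√12 = 1.59 mV.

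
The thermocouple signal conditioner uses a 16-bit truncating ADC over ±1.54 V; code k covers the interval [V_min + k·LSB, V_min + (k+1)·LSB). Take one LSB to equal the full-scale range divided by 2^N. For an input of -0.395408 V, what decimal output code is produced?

Span: 1.54 V − (-1.54 V) = 3.08 V. LSB = 3.08 V / 2^16 ≈ 47.00 µV.
code = ⌊(V_in − V_min)/LSB⌋ = ⌊(V_in − V_min) × 2^16 / range⌋
     = ⌊(-0.395408 − (-1.54)) × 65536 / 3.08⌋ = ⌊1.144592 × 65536/3.08⌋
     = ⌊24354.539⌋ = 24354.

24354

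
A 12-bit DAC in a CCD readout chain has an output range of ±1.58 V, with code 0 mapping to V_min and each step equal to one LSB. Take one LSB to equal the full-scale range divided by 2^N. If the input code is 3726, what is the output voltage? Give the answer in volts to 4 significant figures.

1.295 V

The full-scale span is 1.58 − (-1.58) = 3.16 V. LSB = 3.16 V / 2^12.
V_out = V_min + code × LSB = -1.58 V + 3726 × 3.16 V / 4096
      = -1.58 V + 2.87455 V = 1.29455 V.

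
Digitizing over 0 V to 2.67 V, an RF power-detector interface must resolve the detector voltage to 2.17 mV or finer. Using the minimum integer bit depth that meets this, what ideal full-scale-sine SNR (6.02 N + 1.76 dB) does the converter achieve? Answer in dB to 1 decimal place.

68.0 dB

Full-scale range = 2.67 V.
Required number of levels: 2.67/2.17 mV = 1230.4; smallest N with 2^N ≥ that is 11.
Ideal SNR at N = 11: 6.02·11 + 1.76 = 68.0 dB.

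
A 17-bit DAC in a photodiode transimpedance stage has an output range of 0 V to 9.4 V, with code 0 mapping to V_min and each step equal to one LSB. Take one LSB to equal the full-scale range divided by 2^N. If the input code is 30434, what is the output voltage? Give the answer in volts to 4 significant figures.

2.183 V

Range is 9.4 V. LSB = 9.4 V / 2^17.
Output = V_min + (30434/131072) × range = 0 + 0.232193 × 9.4 V
      = 0 + 2.18261 = 2.18261 V.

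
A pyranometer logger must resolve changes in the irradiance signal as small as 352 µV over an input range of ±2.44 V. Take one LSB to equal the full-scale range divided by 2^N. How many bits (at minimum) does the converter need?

Full-scale range = 2.44 V − (-2.44 V) = 4.88 V.
4.88 V / 352 µV = 13860. Since 2^13 = 8192 and 2^14 = 16384, N = 14.

14 bits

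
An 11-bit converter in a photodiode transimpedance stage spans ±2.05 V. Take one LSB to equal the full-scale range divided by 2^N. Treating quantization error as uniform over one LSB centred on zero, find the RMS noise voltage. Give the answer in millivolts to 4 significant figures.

0.5779 mV

Full-scale range = 2.05 V − (-2.05 V) = 4.1 V.
One LSB is 4.1 V / 2048 = 2.00195 mV.
For a uniform distribution on [−LSB/2, +LSB/2], V_rms = LSB/√12 = 2.00195 mV/3.4641 = 0.5779 mV.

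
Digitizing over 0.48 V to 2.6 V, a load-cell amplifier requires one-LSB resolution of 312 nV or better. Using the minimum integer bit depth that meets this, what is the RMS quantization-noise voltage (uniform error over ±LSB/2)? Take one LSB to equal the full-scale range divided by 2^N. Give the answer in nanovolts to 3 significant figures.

Span: 2.6 V − (0.48 V) = 2.12 V.
Need 2^N ≥ 2.12 V / 312 nV = 6.795e6 → N_min = 23.
One LSB is 2.12 V / 8388608 = 252.72 nV.
σ_q = LSB/√12 = 252.72 nV/3.4641 = 73.0 nV.

73.0 nV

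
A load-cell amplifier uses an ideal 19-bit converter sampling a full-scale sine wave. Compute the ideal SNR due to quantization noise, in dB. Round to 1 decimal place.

For an ideal N-bit converter with full-scale sine input, SNR = 6.02 N + 1.76 dB. SNR = 6.02 × 19 + 1.76 = 114.38 + 1.76 = 116.14 dB.

116.1 dB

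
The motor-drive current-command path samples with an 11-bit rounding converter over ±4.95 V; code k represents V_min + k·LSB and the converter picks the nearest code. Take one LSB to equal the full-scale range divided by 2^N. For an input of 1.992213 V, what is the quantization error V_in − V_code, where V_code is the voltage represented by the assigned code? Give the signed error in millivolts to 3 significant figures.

Span: 4.95 V − (-4.95 V) = 9.9 V. LSB = 9.9 V / 2^11 ≈ 4.834 mV.
(1.992213 − (-4.95)) / LSB = 6.942213 × 2048/9.9 = 1436.1265. Nearest integer: k = 1436.
Reconstructed level: -4.95 + 1436 × 9.9/2048 V = 1.991601563 V.
V_in − V_code = 1.992213 − (1.991601563) = +0.611 mV.

+0.611 mV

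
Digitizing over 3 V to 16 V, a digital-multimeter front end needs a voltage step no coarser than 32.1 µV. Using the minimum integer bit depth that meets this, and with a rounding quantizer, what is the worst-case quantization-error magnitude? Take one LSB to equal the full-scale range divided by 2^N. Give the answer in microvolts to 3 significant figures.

12.4 µV

Span: 16 V − (3 V) = 13 V.
Need 2^N ≥ 13 V / 32.1 µV = 405000 → N_min = 19.
One LSB is 13 V / 524288 = 24.796 µV.
Half an LSB is 12.4 µV.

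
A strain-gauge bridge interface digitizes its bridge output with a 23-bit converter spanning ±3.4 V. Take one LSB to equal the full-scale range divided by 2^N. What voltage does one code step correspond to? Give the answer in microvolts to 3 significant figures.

Full-scale range = 3.4 V − (-3.4 V) = 6.8 V.
Number of codes = 2^23 = 8388608.
LSB = 6.8 V ÷ 2^23 = 6.8/8388608 V = 0.811 µV.

0.811 µV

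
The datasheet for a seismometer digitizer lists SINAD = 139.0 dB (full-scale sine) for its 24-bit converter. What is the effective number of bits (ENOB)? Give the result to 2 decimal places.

22.80 bits

ENOB = (SINAD − 1.76) / 6.02 = (139.0 − 1.76) / 6.02 = 137.24 / 6.02 = 22.7973.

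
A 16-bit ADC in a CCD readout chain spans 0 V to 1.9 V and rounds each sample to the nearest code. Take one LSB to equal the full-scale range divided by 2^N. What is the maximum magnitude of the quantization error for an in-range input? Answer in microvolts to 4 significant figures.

14.50 µV

Full-scale range = 1.9 V.
LSB = 1.9 V / 2^16 = 28.9917 µV.
A rounding quantizer has |error| ≤ LSB/2 = 14.50 µV.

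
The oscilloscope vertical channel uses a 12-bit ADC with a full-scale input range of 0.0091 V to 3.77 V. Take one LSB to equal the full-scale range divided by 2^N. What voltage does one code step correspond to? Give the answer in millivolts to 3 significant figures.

0.918 mV

Span: 3.77 V − (0.0091 V) = 3.7609 V.
2^12 = 4096 levels.
Step size = 3.7609/4096 V = 0.918 mV.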